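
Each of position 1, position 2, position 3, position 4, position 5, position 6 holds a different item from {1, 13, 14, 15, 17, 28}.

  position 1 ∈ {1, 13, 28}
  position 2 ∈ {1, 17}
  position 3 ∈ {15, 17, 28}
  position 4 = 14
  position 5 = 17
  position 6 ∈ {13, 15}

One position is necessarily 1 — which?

position 2

position 4's domain is down to {14}, so position 4 = 14.
That leaves position 5 = 17. Strike 17 from position 2, position 3.
So 1 goes to position 2.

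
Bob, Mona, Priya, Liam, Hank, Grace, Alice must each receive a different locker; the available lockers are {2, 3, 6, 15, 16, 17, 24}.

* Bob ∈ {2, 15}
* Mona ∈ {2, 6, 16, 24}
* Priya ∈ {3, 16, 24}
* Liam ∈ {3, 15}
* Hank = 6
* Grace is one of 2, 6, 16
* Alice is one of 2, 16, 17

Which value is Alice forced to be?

Hank's domain is down to {6}, so Hank = 6. Strike 6 from Mona, Grace.
Among the 6 still-open variables, 17 fits only Alice (and all 6 values in {2, 3, 15, 16, 17, 24} must be used), so Alice = 17.

17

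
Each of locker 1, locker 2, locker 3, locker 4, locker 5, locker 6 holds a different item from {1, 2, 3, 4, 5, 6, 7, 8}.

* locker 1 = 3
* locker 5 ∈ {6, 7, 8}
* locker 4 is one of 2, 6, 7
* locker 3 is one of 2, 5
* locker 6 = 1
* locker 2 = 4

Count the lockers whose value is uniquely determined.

locker 1 has just one choice, so locker 1 = 3.
locker 2 must be 4 (only option left).
That leaves locker 6 = 1.
Determined: locker 1=3, locker 2=4, locker 6=1. The other lockers each still have more than one consistent value. That makes 3.

3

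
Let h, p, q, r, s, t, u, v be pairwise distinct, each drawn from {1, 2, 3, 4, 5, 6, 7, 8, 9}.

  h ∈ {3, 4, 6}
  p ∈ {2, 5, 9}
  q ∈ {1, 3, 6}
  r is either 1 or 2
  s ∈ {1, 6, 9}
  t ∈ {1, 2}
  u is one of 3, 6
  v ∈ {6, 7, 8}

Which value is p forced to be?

5

r and t between them cover only {1, 2} — a naked pair. Remove those values from p, q, s.
q and u between them cover only {3, 6} — a naked pair. Remove those values from h, s, v.
h has just one choice, so h = 4.
s must be 9 (only option left). Strike 9 from p.
So p = 5.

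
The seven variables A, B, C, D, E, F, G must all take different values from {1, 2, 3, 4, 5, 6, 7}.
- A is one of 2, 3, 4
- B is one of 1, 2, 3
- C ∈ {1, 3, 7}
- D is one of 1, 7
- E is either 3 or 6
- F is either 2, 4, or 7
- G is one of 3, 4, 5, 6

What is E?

6

Among the 7 variables, 5 fits only G (and all 7 values in {1, 2, 3, 4, 5, 6, 7} must be used), so G = 5.
The 6 still-open variables draw from only 6 values {1, 2, 3, 4, 6, 7}, so each is used; only E can be 6, hence E = 6.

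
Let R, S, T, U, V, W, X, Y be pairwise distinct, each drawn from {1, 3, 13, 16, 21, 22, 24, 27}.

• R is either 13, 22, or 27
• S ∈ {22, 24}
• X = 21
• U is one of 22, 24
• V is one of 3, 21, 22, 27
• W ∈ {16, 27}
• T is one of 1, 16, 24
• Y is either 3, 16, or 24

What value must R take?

X's domain is down to {21}, so X = 21. Remove 21 from V.
The 7 still-open variables draw from only 7 values {1, 3, 13, 16, 22, 24, 27}, so each is used; only T can be 1, hence T = 1.
The 6 still-open variables together cover exactly {3, 13, 16, 22, 24, 27} — 6 values for 6 variables — and 13 appears only in R's list, so R = 13.

13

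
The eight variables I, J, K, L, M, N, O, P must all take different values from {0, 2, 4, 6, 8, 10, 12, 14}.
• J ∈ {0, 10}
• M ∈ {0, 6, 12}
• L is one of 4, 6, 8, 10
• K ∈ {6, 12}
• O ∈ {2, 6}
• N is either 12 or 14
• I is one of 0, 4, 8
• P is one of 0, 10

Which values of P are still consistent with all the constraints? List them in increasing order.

The 8 variables together cover exactly {0, 2, 4, 6, 8, 10, 12, 14} — 8 values for 8 variables — and 2 appears only in O's list, so O = 2.
The 7 still-open variables together cover exactly {0, 4, 6, 8, 10, 12, 14} — 7 values for 7 variables — and 14 appears only in N's list, so N = 14.
J and P between them cover only {0, 10} — a naked pair. Remove those values from I, L, M.
K and M between them cover only {6, 12} — a naked pair. Remove those values from L.
No further eliminations apply; P can still be any of 0, 10.

0, 10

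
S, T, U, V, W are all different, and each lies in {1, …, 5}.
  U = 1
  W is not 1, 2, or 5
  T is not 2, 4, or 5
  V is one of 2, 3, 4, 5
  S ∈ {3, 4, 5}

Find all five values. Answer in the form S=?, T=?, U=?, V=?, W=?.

S=5, T=3, U=1, V=2, W=4

U's domain is down to {1}, so U = 1. Strike 1 from T.
T must be 3 (only option left). So S, V, W can't be 3.
W must be 4 (only option left). Eliminate 4 elsewhere: S, V.
S has just one choice, so S = 5. So V can't be 5.
That leaves V = 2.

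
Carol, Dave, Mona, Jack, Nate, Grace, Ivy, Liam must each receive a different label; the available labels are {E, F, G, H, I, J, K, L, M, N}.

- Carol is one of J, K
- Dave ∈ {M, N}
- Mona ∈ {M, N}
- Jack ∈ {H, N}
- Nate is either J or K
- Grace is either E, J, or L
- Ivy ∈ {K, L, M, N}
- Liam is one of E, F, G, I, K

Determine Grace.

The 2 variables Carol and Nate are confined to {J, K}, which locks those values in; drop them from Grace, Ivy, Liam.
Dave and Mona share exactly the 2 values {M, N}; by pigeonhole those values go to them, so strike M, N from Jack, Ivy.
That leaves Jack = H.
Ivy's domain is down to {L}, so Ivy = L. Remove L from Grace.
So Grace = E.

E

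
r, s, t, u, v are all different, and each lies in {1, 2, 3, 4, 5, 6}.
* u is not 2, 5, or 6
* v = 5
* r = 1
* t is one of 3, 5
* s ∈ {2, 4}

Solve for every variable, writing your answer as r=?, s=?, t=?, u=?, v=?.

r=1, s=2, t=3, u=4, v=5

r must be 1 (only option left). Strike 1 from u.
v's domain is down to {5}, so v = 5. So t can't be 5.
t has just one choice, so t = 3. So u can't be 3.
u's domain is down to {4}, so u = 4. Strike 4 from s.
s must be 2 (only option left).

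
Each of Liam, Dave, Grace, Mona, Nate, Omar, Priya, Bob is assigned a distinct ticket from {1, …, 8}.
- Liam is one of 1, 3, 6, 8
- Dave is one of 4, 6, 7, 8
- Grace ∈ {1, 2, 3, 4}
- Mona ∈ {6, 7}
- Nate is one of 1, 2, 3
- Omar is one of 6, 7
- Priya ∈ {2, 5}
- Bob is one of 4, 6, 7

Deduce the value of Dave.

Among the 8 variables, 5 fits only Priya (and all 8 values in {1, 2, 3, 4, 5, 6, 7, 8} must be used), so Priya = 5.
Mona and Omar share exactly the 2 values {6, 7}; by pigeonhole those values go to them, so strike 6, 7 from Liam, Dave, Bob.
Bob has just one choice, so Bob = 4. Remove 4 from Dave, Grace.
So Dave = 8.

8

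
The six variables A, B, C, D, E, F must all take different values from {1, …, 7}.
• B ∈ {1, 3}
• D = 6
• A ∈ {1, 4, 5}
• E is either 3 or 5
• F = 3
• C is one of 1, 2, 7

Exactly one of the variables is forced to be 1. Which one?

D must be 6 (only option left).
That leaves F = 3. Strike 3 from B, E.
So 1 goes to B.

B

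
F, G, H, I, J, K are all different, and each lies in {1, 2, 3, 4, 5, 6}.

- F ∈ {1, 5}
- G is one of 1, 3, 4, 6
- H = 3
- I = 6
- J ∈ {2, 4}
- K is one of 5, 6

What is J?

2

H must be 3 (only option left). So G can't be 3.
I has just one choice, so I = 6. Strike 6 from G, K.
K has just one choice, so K = 5. So F can't be 5.
F has just one choice, so F = 1. Remove 1 from G.
That leaves G = 4. So J can't be 4.
So J = 2.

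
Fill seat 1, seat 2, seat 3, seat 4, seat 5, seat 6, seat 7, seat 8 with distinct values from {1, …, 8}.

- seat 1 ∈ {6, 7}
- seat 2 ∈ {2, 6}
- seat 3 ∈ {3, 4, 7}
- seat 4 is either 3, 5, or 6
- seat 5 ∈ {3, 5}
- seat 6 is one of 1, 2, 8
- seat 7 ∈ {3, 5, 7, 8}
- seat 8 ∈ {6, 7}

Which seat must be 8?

seat 7

The 8 variables together cover exactly {1, 2, 3, 4, 5, 6, 7, 8} — 8 values for 8 variables — and 1 appears only in seat 6's list, so seat 6 = 1.
Among the 7 still-open variables, 2 fits only seat 2 (and all 7 values in {2, 3, 4, 5, 6, 7, 8} must be used), so seat 2 = 2.
Among the 6 still-open variables, 4 fits only seat 3 (and all 6 values in {3, 4, 5, 6, 7, 8} must be used), so seat 3 = 4.
Among the 5 still-open variables, 8 fits only seat 7 (and all 5 values in {3, 5, 6, 7, 8} must be used), so seat 7 = 8.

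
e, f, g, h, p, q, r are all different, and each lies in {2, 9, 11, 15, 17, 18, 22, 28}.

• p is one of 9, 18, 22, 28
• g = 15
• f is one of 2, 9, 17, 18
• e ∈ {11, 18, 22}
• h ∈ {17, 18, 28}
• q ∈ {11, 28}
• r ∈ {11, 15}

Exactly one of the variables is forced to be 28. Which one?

g must be 15 (only option left). So r can't be 15.
r has just one choice, so r = 11. Remove 11 from e, q.
So 28 goes to q.

q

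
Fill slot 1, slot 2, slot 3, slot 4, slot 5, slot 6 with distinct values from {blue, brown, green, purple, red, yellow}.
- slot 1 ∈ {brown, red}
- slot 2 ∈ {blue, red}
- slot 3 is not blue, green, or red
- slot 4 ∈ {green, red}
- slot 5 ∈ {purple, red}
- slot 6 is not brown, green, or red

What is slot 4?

The 6 variables draw from only 6 values {blue, brown, green, purple, red, yellow}, so each is used; only slot 4 can be green, hence slot 4 = green.

green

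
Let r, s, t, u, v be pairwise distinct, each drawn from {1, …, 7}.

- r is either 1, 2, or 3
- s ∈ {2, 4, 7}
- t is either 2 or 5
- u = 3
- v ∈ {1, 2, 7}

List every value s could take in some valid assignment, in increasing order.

u has just one choice, so u = 3. Remove 3 from r.
No further eliminations apply; s can still be any of 2, 4, 7.

2, 4, 7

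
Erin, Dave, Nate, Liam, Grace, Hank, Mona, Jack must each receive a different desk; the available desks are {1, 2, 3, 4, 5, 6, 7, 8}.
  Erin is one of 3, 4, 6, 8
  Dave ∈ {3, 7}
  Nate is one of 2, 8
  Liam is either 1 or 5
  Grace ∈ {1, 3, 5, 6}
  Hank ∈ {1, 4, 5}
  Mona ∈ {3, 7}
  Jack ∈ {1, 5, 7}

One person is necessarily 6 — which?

Among the 8 variables, 2 fits only Nate (and all 8 values in {1, 2, 3, 4, 5, 6, 7, 8} must be used), so Nate = 2.
Among the 7 still-open variables, 8 fits only Erin (and all 7 values in {1, 3, 4, 5, 6, 7, 8} must be used), so Erin = 8.
Among the 6 still-open variables, 4 fits only Hank (and all 6 values in {1, 3, 4, 5, 6, 7} must be used), so Hank = 4.
Among the 5 still-open variables, 6 fits only Grace (and all 5 values in {1, 3, 5, 6, 7} must be used), so Grace = 6.

Grace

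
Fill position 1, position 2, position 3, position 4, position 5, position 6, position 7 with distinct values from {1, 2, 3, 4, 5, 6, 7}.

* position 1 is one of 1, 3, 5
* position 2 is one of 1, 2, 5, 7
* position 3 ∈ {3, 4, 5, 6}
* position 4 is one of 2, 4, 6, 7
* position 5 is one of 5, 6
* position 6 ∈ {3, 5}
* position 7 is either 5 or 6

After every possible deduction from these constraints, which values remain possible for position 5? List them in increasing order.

5, 6

position 5 and position 7 share exactly the 2 values {5, 6}; by pigeonhole those values go to them, so strike 5, 6 from position 1, position 2, position 3, position 4, position 6.
position 6 has just one choice, so position 6 = 3. Remove 3 from position 1, position 3.
That leaves position 1 = 1. So position 2 can't be 1.
position 3 must be 4 (only option left). Remove 4 from position 4.
No further eliminations apply; position 5 can still be any of 5, 6.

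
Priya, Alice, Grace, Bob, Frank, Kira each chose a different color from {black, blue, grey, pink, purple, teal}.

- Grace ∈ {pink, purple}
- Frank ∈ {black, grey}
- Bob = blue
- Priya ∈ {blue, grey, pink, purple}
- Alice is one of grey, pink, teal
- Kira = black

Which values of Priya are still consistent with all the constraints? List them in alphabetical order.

pink, purple

Bob has just one choice, so Bob = blue. Strike blue from Priya.
That leaves Kira = black. Remove black from Frank.
Frank must be grey (only option left). So Priya, Alice can't be grey.
The 3 still-open variables together cover exactly {pink, purple, teal} — 3 values for 3 variables — and teal appears only in Alice's list, so Alice = teal.
No further eliminations apply; Priya can still be any of pink, purple.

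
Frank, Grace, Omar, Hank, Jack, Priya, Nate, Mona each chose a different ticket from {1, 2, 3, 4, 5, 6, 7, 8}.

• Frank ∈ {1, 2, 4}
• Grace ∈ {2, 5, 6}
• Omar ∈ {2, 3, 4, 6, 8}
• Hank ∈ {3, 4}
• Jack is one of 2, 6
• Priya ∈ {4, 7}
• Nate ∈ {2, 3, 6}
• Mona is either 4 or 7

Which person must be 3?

The 8 variables together cover exactly {1, 2, 3, 4, 5, 6, 7, 8} — 8 values for 8 variables — and 1 appears only in Frank's list, so Frank = 1.
The 7 still-open variables together cover exactly {2, 3, 4, 5, 6, 7, 8} — 7 values for 7 variables — and 5 appears only in Grace's list, so Grace = 5.
The 6 still-open variables together cover exactly {2, 3, 4, 6, 7, 8} — 6 values for 6 variables — and 8 appears only in Omar's list, so Omar = 8.
Priya and Mona between them cover only {4, 7} — a naked pair. Remove those values from Hank.
So 3 goes to Hank.

Hank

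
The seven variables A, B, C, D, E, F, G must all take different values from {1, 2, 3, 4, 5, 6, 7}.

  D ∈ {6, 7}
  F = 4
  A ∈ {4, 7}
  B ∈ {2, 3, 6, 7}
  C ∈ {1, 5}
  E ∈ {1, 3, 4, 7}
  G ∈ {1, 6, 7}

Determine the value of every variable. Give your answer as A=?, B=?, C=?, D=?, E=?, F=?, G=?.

A=7, B=2, C=5, D=6, E=3, F=4, G=1

F must be 4 (only option left). So A, E can't be 4.
That leaves A = 7. So B, D, E, G can't be 7.
That leaves D = 6. Remove 6 from B, G.
G has just one choice, so G = 1. So C, E can't be 1.
C's domain is down to {5}, so C = 5.
E has just one choice, so E = 3. Eliminate 3 elsewhere: B.
B's domain is down to {2}, so B = 2.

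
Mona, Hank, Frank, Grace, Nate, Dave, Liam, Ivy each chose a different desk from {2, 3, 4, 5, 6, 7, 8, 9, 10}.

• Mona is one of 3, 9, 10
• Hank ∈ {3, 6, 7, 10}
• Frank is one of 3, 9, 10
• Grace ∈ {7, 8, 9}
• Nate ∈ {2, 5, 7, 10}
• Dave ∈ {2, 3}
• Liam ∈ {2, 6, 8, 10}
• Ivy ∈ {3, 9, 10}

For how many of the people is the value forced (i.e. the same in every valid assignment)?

2

Among the 8 variables, 5 fits only Nate (and all 8 values in {2, 3, 5, 6, 7, 8, 9, 10} must be used), so Nate = 5.
Mona, Frank, Ivy between them cover only {3, 9, 10} — a naked triple. Remove those values from Hank, Grace, Dave, Liam.
Dave's domain is down to {2}, so Dave = 2. So Liam can't be 2.
Determined: Nate=5, Dave=2. The other people each still have more than one consistent value. That makes 2.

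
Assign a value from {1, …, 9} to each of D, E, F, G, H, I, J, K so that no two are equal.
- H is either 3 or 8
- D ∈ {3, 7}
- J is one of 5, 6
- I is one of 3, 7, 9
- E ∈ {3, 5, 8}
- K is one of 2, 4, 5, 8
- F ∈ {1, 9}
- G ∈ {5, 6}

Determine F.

G and J share exactly the 2 values {5, 6}; by pigeonhole those values go to them, so strike 5, 6 from E, K.
E and H between them cover only {3, 8} — a naked pair. Remove those values from D, I, K.
D has just one choice, so D = 7. Eliminate 7 elsewhere: I.
That leaves I = 9. So F can't be 9.
So F = 1.

1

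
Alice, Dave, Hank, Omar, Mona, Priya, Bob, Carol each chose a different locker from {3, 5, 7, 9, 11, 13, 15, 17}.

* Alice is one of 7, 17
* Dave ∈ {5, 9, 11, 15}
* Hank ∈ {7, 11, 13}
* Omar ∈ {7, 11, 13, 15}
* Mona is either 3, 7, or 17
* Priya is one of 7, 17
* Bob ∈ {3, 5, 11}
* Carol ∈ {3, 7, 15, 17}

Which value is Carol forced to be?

The 8 variables draw from only 8 values {3, 5, 7, 9, 11, 13, 15, 17}, so each is used; only Dave can be 9, hence Dave = 9.
The 7 still-open variables draw from only 7 values {3, 5, 7, 11, 13, 15, 17}, so each is used; only Bob can be 5, hence Bob = 5.
The 2 variables Alice and Priya are confined to {7, 17}, which locks those values in; drop them from Hank, Omar, Mona, Carol.
Mona has just one choice, so Mona = 3. Eliminate 3 elsewhere: Carol.
So Carol = 15.

15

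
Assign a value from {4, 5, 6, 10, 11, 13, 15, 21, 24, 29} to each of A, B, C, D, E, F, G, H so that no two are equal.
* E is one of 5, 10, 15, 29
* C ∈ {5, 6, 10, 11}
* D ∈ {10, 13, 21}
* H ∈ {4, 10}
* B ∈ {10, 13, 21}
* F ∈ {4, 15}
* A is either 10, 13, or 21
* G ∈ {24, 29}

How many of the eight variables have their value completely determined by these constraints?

A, B, D share exactly the 3 values {10, 13, 21}; by pigeonhole those values go to them, so strike 10, 13, 21 from C, E, H.
H must be 4 (only option left). Remove 4 from F.
F's domain is down to {15}, so F = 15. Eliminate 15 elsewhere: E.
Determined: F=15, H=4. The other variables each still have more than one consistent value. That makes 2.

2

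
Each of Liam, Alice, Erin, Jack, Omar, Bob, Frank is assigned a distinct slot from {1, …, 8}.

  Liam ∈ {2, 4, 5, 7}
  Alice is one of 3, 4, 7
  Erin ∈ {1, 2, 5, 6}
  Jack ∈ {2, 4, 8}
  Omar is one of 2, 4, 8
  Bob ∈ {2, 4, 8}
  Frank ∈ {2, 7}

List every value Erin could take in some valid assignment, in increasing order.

1, 6

The 3 variables Jack, Omar, Bob are confined to {2, 4, 8}, which locks those values in; drop them from Liam, Alice, Erin, Frank.
Frank has just one choice, so Frank = 7. Remove 7 from Liam, Alice.
Liam has just one choice, so Liam = 5. Remove 5 from Erin.
Alice has just one choice, so Alice = 3.
No further eliminations apply; Erin can still be any of 1, 6.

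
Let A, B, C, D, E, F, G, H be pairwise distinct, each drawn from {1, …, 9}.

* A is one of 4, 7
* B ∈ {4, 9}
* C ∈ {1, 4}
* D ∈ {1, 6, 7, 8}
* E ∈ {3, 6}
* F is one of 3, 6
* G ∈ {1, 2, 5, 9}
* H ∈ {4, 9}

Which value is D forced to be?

8

B and H between them cover only {4, 9} — a naked pair. Remove those values from A, C, G.
A has just one choice, so A = 7. Eliminate 7 elsewhere: D.
C must be 1 (only option left). Strike 1 from D, G.
E and F between them cover only {3, 6} — a naked pair. Remove those values from D.
So D = 8.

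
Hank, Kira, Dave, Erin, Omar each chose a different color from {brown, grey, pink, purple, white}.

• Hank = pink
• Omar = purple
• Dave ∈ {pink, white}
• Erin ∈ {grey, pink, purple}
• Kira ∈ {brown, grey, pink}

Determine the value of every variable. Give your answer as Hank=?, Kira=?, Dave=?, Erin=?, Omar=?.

Hank=pink, Kira=brown, Dave=white, Erin=grey, Omar=purple

Hank must be pink (only option left). Eliminate pink elsewhere: Kira, Dave, Erin.
Dave must be white (only option left).
Omar's domain is down to {purple}, so Omar = purple. Strike purple from Erin.
Erin's domain is down to {grey}, so Erin = grey. Eliminate grey elsewhere: Kira.
Kira has just one choice, so Kira = brown.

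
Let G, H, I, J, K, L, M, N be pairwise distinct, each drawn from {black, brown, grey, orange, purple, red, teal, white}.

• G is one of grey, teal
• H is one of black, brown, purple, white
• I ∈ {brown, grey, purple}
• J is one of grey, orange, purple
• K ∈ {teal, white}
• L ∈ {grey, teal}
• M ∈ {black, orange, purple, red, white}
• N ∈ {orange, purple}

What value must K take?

The 8 variables draw from only 8 values {black, brown, grey, orange, purple, red, teal, white}, so each is used; only M can be red, hence M = red.
The 7 still-open variables together cover exactly {black, brown, grey, orange, purple, teal, white} — 7 values for 7 variables — and black appears only in H's list, so H = black.
Among the 6 still-open variables, brown fits only I (and all 6 values in {brown, grey, orange, purple, teal, white} must be used), so I = brown.
Among the 5 still-open variables, white fits only K (and all 5 values in {grey, orange, purple, teal, white} must be used), so K = white.

white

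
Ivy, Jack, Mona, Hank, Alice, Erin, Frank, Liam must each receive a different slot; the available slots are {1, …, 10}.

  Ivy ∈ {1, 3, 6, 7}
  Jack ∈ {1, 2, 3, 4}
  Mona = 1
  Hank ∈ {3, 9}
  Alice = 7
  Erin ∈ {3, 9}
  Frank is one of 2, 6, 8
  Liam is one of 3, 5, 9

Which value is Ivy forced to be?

Mona's domain is down to {1}, so Mona = 1. Strike 1 from Ivy, Jack.
Alice must be 7 (only option left). Strike 7 from Ivy.
Hank and Erin share exactly the 2 values {3, 9}; by pigeonhole those values go to them, so strike 3, 9 from Ivy, Jack, Liam.
So Ivy = 6.

6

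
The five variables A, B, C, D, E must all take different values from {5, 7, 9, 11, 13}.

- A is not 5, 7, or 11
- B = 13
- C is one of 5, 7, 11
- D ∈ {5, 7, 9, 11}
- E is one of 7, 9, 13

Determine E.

7

B has just one choice, so B = 13. Strike 13 from A, E.
That leaves A = 9. Strike 9 from D, E.
So E = 7.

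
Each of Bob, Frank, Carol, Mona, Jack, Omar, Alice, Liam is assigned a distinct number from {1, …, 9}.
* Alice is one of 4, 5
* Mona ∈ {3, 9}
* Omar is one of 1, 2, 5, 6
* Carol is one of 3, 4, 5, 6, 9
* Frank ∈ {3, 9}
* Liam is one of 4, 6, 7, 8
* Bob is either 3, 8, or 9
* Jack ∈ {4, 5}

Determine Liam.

Frank and Mona between them cover only {3, 9} — a naked pair. Remove those values from Bob, Carol.
Bob must be 8 (only option left). Strike 8 from Liam.
The 2 variables Jack and Alice are confined to {4, 5}, which locks those values in; drop them from Carol, Omar, Liam.
That leaves Carol = 6. Strike 6 from Omar, Liam.
So Liam = 7.

7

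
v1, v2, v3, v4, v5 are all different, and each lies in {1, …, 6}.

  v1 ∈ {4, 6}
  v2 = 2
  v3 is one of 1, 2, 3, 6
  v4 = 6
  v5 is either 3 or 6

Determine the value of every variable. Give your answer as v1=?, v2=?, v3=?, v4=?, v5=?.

v1=4, v2=2, v3=1, v4=6, v5=3

v2 must be 2 (only option left). Eliminate 2 elsewhere: v3.
v4 has just one choice, so v4 = 6. Remove 6 from v1, v3, v5.
v5 has just one choice, so v5 = 3. Remove 3 from v3.
That leaves v1 = 4.
v3 must be 1 (only option left).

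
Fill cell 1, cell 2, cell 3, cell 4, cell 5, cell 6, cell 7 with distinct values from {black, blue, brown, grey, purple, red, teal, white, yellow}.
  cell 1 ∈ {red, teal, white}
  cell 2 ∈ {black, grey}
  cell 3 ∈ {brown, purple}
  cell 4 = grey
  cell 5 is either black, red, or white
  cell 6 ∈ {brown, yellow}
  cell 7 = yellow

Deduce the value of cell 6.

brown

cell 4's domain is down to {grey}, so cell 4 = grey. Strike grey from cell 2.
cell 7 must be yellow (only option left). Eliminate yellow elsewhere: cell 6.
So cell 6 = brown.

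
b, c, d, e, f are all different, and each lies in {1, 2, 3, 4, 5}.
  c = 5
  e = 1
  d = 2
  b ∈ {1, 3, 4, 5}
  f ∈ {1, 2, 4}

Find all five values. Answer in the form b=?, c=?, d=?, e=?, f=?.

b=3, c=5, d=2, e=1, f=4

c's domain is down to {5}, so c = 5. Eliminate 5 elsewhere: b.
That leaves d = 2. Eliminate 2 elsewhere: f.
e's domain is down to {1}, so e = 1. Remove 1 from b, f.
f must be 4 (only option left). Strike 4 from b.
That leaves b = 3.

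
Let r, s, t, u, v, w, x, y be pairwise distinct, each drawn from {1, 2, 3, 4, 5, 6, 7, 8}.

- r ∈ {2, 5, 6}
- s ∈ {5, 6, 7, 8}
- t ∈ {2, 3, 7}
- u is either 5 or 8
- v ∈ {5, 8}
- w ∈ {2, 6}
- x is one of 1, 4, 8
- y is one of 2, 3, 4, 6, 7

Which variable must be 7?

s

The 8 variables draw from only 8 values {1, 2, 3, 4, 5, 6, 7, 8}, so each is used; only x can be 1, hence x = 1.
The 7 still-open variables together cover exactly {2, 3, 4, 5, 6, 7, 8} — 7 values for 7 variables — and 4 appears only in y's list, so y = 4.
The 6 still-open variables draw from only 6 values {2, 3, 5, 6, 7, 8}, so each is used; only t can be 3, hence t = 3.
Among the 5 still-open variables, 7 fits only s (and all 5 values in {2, 5, 6, 7, 8} must be used), so s = 7.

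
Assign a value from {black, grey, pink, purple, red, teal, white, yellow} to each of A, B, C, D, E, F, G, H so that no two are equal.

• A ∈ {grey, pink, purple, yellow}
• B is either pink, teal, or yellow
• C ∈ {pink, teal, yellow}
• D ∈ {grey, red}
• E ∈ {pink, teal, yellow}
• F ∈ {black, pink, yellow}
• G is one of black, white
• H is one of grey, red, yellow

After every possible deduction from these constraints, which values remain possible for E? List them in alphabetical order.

The 8 variables draw from only 8 values {black, grey, pink, purple, red, teal, white, yellow}, so each is used; only A can be purple, hence A = purple.
The 7 still-open variables draw from only 7 values {black, grey, pink, red, teal, white, yellow}, so each is used; only G can be white, hence G = white.
The 6 still-open variables together cover exactly {black, grey, pink, red, teal, yellow} — 6 values for 6 variables — and black appears only in F's list, so F = black.
The 3 variables B, C, E are confined to {pink, teal, yellow}, which locks those values in; drop them from H.
No further eliminations apply; E can still be any of pink, teal, yellow.

pink, teal, yellow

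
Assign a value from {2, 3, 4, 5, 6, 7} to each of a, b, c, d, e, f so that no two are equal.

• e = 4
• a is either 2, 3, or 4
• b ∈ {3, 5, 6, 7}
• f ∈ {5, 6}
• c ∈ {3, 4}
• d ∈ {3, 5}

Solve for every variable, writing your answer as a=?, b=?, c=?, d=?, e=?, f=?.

e's domain is down to {4}, so e = 4. Eliminate 4 elsewhere: a, c.
c's domain is down to {3}, so c = 3. Strike 3 from a, b, d.
d must be 5 (only option left). Remove 5 from b, f.
f must be 6 (only option left). Strike 6 from b.
a's domain is down to {2}, so a = 2.
That leaves b = 7.

a=2, b=7, c=3, d=5, e=4, f=6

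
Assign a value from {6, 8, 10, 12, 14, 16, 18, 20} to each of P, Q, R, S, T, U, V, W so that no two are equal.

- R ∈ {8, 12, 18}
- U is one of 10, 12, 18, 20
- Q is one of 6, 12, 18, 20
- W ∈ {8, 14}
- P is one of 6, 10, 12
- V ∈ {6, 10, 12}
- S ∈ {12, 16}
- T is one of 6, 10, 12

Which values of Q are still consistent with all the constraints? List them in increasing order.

Among the 8 variables, 14 fits only W (and all 8 values in {6, 8, 10, 12, 14, 16, 18, 20} must be used), so W = 14.
Among the 7 still-open variables, 8 fits only R (and all 7 values in {6, 8, 10, 12, 16, 18, 20} must be used), so R = 8.
The 6 still-open variables draw from only 6 values {6, 10, 12, 16, 18, 20}, so each is used; only S can be 16, hence S = 16.
P, T, V share exactly the 3 values {6, 10, 12}; by pigeonhole those values go to them, so strike 6, 10, 12 from Q, U.
No further eliminations apply; Q can still be any of 18, 20.

18, 20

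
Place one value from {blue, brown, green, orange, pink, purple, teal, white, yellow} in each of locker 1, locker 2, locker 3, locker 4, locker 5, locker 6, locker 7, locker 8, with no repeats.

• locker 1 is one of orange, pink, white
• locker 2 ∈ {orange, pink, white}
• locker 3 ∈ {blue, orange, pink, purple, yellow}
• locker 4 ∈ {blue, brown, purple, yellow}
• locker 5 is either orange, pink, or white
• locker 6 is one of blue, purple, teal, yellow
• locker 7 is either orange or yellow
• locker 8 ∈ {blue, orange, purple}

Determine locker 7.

yellow

The 8 variables together cover exactly {blue, brown, orange, pink, purple, teal, white, yellow} — 8 values for 8 variables — and brown appears only in locker 4's list, so locker 4 = brown.
The 7 still-open variables draw from only 7 values {blue, orange, pink, purple, teal, white, yellow}, so each is used; only locker 6 can be teal, hence locker 6 = teal.
locker 1, locker 2, locker 5 between them cover only {orange, pink, white} — a naked triple. Remove those values from locker 3, locker 7, locker 8.
So locker 7 = yellow.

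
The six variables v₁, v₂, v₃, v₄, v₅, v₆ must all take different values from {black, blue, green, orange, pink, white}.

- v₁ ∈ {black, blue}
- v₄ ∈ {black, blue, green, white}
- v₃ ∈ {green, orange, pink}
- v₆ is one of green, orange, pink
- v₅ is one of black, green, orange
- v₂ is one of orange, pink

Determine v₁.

The 6 variables draw from only 6 values {black, blue, green, orange, pink, white}, so each is used; only v₄ can be white, hence v₄ = white.
The 5 still-open variables together cover exactly {black, blue, green, orange, pink} — 5 values for 5 variables — and blue appears only in v₁'s list, so v₁ = blue.

blue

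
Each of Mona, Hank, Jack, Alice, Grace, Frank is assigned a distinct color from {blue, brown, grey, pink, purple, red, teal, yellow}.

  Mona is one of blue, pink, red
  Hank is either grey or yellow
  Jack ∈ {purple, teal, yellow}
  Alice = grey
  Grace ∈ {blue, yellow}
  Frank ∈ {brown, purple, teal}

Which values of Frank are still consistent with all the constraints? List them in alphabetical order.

Alice's domain is down to {grey}, so Alice = grey. So Hank can't be grey.
Hank must be yellow (only option left). Remove yellow from Jack, Grace.
That leaves Grace = blue. Strike blue from Mona.
No further eliminations apply; Frank can still be any of brown, purple, teal.

brown, purple, teal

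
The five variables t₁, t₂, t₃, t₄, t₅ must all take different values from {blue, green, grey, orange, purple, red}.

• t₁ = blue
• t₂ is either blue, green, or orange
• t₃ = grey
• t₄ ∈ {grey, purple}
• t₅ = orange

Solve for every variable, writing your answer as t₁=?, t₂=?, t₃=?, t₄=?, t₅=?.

t₁'s domain is down to {blue}, so t₁ = blue. Strike blue from t₂.
t₃ must be grey (only option left). Eliminate grey elsewhere: t₄.
t₄ must be purple (only option left).
That leaves t₅ = orange. Remove orange from t₂.
t₂ must be green (only option left).

t₁=blue, t₂=green, t₃=grey, t₄=purple, t₅=orange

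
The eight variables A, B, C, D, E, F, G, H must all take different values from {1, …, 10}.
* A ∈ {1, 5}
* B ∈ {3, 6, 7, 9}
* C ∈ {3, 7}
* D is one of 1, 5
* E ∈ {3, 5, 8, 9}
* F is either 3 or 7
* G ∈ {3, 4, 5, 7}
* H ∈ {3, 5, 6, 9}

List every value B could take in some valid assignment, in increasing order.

Among the 8 variables, 4 fits only G (and all 8 values in {1, 3, 4, 5, 6, 7, 8, 9} must be used), so G = 4.
The 7 still-open variables draw from only 7 values {1, 3, 5, 6, 7, 8, 9}, so each is used; only E can be 8, hence E = 8.
The 2 variables A and D are confined to {1, 5}, which locks those values in; drop them from H.
The 2 variables C and F are confined to {3, 7}, which locks those values in; drop them from B, H.
No further eliminations apply; B can still be any of 6, 9.

6, 9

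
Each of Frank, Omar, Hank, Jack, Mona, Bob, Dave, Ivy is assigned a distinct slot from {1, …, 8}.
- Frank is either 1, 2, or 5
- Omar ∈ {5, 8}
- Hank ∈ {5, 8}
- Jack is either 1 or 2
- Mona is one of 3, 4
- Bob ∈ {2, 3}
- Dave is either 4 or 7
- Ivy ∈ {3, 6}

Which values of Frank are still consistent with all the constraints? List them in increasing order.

The 8 variables together cover exactly {1, 2, 3, 4, 5, 6, 7, 8} — 8 values for 8 variables — and 6 appears only in Ivy's list, so Ivy = 6.
The 7 still-open variables together cover exactly {1, 2, 3, 4, 5, 7, 8} — 7 values for 7 variables — and 7 appears only in Dave's list, so Dave = 7.
Among the 6 still-open variables, 4 fits only Mona (and all 6 values in {1, 2, 3, 4, 5, 8} must be used), so Mona = 4.
Among the 5 still-open variables, 3 fits only Bob (and all 5 values in {1, 2, 3, 5, 8} must be used), so Bob = 3.
The 2 variables Omar and Hank are confined to {5, 8}, which locks those values in; drop them from Frank.
No further eliminations apply; Frank can still be any of 1, 2.

1, 2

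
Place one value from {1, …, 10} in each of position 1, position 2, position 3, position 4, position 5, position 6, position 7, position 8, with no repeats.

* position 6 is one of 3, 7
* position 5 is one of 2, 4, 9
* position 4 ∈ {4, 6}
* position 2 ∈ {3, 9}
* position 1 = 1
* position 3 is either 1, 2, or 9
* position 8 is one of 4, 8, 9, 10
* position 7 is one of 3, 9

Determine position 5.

4

position 1 has just one choice, so position 1 = 1. So position 3 can't be 1.
The 2 variables position 2 and position 7 are confined to {3, 9}, which locks those values in; drop them from position 3, position 5, position 6, position 8.
position 3 has just one choice, so position 3 = 2. So position 5 can't be 2.
So position 5 = 4.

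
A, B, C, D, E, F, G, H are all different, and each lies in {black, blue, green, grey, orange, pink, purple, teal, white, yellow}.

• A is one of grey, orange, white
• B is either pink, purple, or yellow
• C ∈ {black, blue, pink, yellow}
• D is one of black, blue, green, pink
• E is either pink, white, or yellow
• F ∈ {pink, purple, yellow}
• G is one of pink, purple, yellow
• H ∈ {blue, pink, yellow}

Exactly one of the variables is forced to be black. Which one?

B, F, G between them cover only {pink, purple, yellow} — a naked triple. Remove those values from C, D, E, H.
That leaves E = white. Strike white from A.
H's domain is down to {blue}, so H = blue. Strike blue from C, D.
So black goes to C.

C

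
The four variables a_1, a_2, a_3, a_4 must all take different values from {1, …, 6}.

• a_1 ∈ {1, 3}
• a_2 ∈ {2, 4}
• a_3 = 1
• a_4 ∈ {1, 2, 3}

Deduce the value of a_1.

3

a_3 must be 1 (only option left). Eliminate 1 elsewhere: a_1, a_4.
So a_1 = 3.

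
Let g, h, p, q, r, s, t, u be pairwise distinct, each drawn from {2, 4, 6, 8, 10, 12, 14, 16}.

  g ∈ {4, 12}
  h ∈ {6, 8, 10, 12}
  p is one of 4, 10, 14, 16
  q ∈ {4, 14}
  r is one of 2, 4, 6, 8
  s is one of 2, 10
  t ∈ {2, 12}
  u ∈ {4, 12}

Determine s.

The 8 variables draw from only 8 values {2, 4, 6, 8, 10, 12, 14, 16}, so each is used; only p can be 16, hence p = 16.
The 7 still-open variables draw from only 7 values {2, 4, 6, 8, 10, 12, 14}, so each is used; only q can be 14, hence q = 14.
g and u between them cover only {4, 12} — a naked pair. Remove those values from h, r, t.
That leaves t = 2. Strike 2 from r, s.
So s = 10.

10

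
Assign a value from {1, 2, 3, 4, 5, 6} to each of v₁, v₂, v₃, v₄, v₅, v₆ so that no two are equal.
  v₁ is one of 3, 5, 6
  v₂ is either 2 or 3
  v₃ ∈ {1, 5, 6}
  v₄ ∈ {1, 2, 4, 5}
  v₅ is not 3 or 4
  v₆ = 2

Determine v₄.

v₆'s domain is down to {2}, so v₆ = 2. So v₂, v₄, v₅ can't be 2.
That leaves v₂ = 3. So v₁ can't be 3.
The 4 still-open variables together cover exactly {1, 4, 5, 6} — 4 values for 4 variables — and 4 appears only in v₄'s list, so v₄ = 4.

4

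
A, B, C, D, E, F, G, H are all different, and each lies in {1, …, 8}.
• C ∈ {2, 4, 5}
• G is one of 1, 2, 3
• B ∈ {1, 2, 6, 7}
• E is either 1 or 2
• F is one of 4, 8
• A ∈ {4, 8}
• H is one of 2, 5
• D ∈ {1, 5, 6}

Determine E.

The 8 variables together cover exactly {1, 2, 3, 4, 5, 6, 7, 8} — 8 values for 8 variables — and 3 appears only in G's list, so G = 3.
Among the 7 still-open variables, 7 fits only B (and all 7 values in {1, 2, 4, 5, 6, 7, 8} must be used), so B = 7.
The 6 still-open variables together cover exactly {1, 2, 4, 5, 6, 8} — 6 values for 6 variables — and 6 appears only in D's list, so D = 6.
The 5 still-open variables draw from only 5 values {1, 2, 4, 5, 8}, so each is used; only E can be 1, hence E = 1.

1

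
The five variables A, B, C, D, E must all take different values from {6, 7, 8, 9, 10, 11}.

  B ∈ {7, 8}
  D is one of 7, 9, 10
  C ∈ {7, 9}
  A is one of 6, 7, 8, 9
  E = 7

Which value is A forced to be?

6

E must be 7 (only option left). Strike 7 from A, B, C, D.
B has just one choice, so B = 8. Eliminate 8 elsewhere: A.
C must be 9 (only option left). Strike 9 from A, D.
So A = 6.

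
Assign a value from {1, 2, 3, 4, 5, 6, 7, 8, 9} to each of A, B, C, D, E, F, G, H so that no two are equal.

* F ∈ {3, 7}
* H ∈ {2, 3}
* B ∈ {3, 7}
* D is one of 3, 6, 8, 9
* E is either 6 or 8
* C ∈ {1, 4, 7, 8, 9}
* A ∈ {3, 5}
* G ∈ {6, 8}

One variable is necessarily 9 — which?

B and F between them cover only {3, 7} — a naked pair. Remove those values from A, C, D, H.
A's domain is down to {5}, so A = 5.
H must be 2 (only option left).
E and G share exactly the 2 values {6, 8}; by pigeonhole those values go to them, so strike 6, 8 from C, D.
So 9 goes to D.

D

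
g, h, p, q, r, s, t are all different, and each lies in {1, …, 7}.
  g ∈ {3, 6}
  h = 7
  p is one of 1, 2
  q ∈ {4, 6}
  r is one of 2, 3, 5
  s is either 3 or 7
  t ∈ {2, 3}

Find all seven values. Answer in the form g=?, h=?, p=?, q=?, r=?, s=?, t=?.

g=6, h=7, p=1, q=4, r=5, s=3, t=2

h must be 7 (only option left). Strike 7 from s.
s must be 3 (only option left). Remove 3 from g, r, t.
t's domain is down to {2}, so t = 2. Strike 2 from p, r.
g's domain is down to {6}, so g = 6. Remove 6 from q.
p has just one choice, so p = 1.
q's domain is down to {4}, so q = 4.
r has just one choice, so r = 5.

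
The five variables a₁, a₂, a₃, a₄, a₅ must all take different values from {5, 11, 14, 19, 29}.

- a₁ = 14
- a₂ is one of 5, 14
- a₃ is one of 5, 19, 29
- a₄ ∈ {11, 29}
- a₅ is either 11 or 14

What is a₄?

29

a₁ has just one choice, so a₁ = 14. Remove 14 from a₂, a₅.
a₂'s domain is down to {5}, so a₂ = 5. Strike 5 from a₃.
a₅'s domain is down to {11}, so a₅ = 11. Strike 11 from a₄.
So a₄ = 29.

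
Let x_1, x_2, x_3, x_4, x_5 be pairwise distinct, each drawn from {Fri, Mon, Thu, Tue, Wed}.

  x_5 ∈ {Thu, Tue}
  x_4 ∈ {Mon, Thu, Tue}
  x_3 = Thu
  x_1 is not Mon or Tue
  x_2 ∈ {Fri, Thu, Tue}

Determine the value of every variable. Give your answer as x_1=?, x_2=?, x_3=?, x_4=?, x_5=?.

x_1=Wed, x_2=Fri, x_3=Thu, x_4=Mon, x_5=Tue

x_3 must be Thu (only option left). Eliminate Thu elsewhere: x_1, x_2, x_4, x_5.
x_5 has just one choice, so x_5 = Tue. So x_2, x_4 can't be Tue.
x_2's domain is down to {Fri}, so x_2 = Fri. Strike Fri from x_1.
x_4 must be Mon (only option left).
That leaves x_1 = Wed.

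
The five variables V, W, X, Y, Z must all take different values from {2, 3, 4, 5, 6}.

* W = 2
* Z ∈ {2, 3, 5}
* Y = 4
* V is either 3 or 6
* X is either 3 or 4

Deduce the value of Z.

W must be 2 (only option left). Remove 2 from Z.
That leaves Y = 4. Strike 4 from X.
X's domain is down to {3}, so X = 3. Eliminate 3 elsewhere: V, Z.
So Z = 5.

5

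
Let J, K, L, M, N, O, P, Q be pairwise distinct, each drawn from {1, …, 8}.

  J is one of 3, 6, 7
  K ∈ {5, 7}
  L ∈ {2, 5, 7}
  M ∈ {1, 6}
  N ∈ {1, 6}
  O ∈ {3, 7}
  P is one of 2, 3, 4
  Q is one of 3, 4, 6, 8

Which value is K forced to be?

The 8 variables draw from only 8 values {1, 2, 3, 4, 5, 6, 7, 8}, so each is used; only Q can be 8, hence Q = 8.
The 7 still-open variables draw from only 7 values {1, 2, 3, 4, 5, 6, 7}, so each is used; only P can be 4, hence P = 4.
The 6 still-open variables together cover exactly {1, 2, 3, 5, 6, 7} — 6 values for 6 variables — and 2 appears only in L's list, so L = 2.
Among the 5 still-open variables, 5 fits only K (and all 5 values in {1, 3, 5, 6, 7} must be used), so K = 5.

5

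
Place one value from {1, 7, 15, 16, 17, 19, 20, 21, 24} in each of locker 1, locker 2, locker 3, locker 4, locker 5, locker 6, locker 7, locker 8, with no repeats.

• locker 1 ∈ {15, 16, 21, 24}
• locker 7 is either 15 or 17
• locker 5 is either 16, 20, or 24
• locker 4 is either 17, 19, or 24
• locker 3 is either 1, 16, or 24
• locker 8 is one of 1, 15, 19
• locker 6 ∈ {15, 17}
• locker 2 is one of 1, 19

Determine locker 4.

24

The 8 variables draw from only 8 values {1, 15, 16, 17, 19, 20, 21, 24}, so each is used; only locker 5 can be 20, hence locker 5 = 20.
Among the 7 still-open variables, 21 fits only locker 1 (and all 7 values in {1, 15, 16, 17, 19, 21, 24} must be used), so locker 1 = 21.
Among the 6 still-open variables, 16 fits only locker 3 (and all 6 values in {1, 15, 16, 17, 19, 24} must be used), so locker 3 = 16.
The 5 still-open variables draw from only 5 values {1, 15, 17, 19, 24}, so each is used; only locker 4 can be 24, hence locker 4 = 24.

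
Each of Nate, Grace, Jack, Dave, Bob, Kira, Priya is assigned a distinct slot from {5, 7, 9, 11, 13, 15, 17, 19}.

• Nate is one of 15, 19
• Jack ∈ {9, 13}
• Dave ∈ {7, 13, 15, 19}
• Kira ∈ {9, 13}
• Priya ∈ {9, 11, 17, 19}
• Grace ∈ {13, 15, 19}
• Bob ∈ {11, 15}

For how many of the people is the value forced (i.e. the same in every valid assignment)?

The 7 variables draw from only 7 values {7, 9, 11, 13, 15, 17, 19}, so each is used; only Dave can be 7, hence Dave = 7.
Among the 6 still-open variables, 17 fits only Priya (and all 6 values in {9, 11, 13, 15, 17, 19} must be used), so Priya = 17.
The 5 still-open variables together cover exactly {9, 11, 13, 15, 19} — 5 values for 5 variables — and 11 appears only in Bob's list, so Bob = 11.
Jack and Kira share exactly the 2 values {9, 13}; by pigeonhole those values go to them, so strike 9, 13 from Grace.
Determined: Dave=7, Bob=11, Priya=17. The other people each still have more than one consistent value. That makes 3.

3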